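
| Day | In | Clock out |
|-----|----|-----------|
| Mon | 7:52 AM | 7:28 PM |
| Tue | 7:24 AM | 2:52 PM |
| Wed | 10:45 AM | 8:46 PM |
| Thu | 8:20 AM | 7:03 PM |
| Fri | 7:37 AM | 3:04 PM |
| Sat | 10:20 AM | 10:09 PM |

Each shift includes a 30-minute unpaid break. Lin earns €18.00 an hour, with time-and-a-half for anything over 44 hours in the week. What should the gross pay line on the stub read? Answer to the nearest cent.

€1117.80

Mon: 7:52 AM–7:28 PM = 11 h 36 min; less 30 min break → 11 h 6 min
Tue: 7:24 AM–2:52 PM = 7 h 28 min; less 30 min break → 6 h 58 min
Wed: 10:45 AM–8:46 PM = 10 h 1 min; less 30 min break → 9 h 31 min
Thu: 8:20 AM–7:03 PM = 10 h 43 min; less 30 min break → 10 h 13 min
Fri: 7:37 AM–3:04 PM = 7 h 27 min; less 30 min break → 6 h 57 min
Sat: 10:20 AM–10:09 PM = 11 h 49 min; less 30 min break → 11 h 19 min
Total worked: 56 h 4 min = 3364 min.
Regular 44 h 0 min = 2640 min at €18.00/h; overtime 12 h 4 min = 724 min at €27.00/h.
Pay = (2640 × €18.00 + 724 × €27.00) ÷ 60 = €1117.80.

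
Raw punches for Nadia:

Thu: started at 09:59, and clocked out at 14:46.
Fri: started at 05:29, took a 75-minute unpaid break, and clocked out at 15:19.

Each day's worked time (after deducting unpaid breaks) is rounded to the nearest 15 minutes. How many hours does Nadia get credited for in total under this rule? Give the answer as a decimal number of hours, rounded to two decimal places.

13.25 hours

Thu: 09:59–14:46 = 4 h 47 min → rounds to 4 h 45 min
Fri: 05:29–15:19 = 9 h 50 min − 75 min = 8 h 35 min → rounds to 8 h 30 min
Total credited: 13 h 15 min.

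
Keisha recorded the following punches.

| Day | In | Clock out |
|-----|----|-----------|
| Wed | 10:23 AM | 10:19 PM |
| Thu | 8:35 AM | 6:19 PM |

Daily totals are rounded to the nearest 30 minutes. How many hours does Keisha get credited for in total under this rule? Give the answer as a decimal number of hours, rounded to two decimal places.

Wed: 10:23 AM–10:19 PM = 11 h 56 min → rounds to 12 h 0 min
Thu: 8:35 AM–6:19 PM = 9 h 44 min → rounds to 9 h 30 min
Total credited: 21 h 30 min.

21.50 hours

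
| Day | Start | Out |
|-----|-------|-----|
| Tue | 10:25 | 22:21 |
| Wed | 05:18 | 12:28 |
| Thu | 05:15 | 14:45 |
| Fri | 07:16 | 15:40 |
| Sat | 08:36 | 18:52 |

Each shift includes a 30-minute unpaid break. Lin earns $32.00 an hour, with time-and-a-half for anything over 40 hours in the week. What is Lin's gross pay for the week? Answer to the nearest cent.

Tue: 10:25–22:21 = 11 h 56 min; less 30 min break → 11 h 26 min
Wed: 05:18–12:28 = 7 h 10 min; less 30 min break → 6 h 40 min
Thu: 05:15–14:45 = 9 h 30 min; less 30 min break → 9 h 0 min
Fri: 07:16–15:40 = 8 h 24 min; less 30 min break → 7 h 54 min
Sat: 08:36–18:52 = 10 h 16 min; less 30 min break → 9 h 46 min
Total worked: 44 h 46 min = 2686 min.
Regular 40 h 0 min = 2400 min at $32.00/h; overtime 4 h 46 min = 286 min at $48.00/h.
Pay = (2400 × $32.00 + 286 × $48.00) ÷ 60 = $1508.80.

$1508.80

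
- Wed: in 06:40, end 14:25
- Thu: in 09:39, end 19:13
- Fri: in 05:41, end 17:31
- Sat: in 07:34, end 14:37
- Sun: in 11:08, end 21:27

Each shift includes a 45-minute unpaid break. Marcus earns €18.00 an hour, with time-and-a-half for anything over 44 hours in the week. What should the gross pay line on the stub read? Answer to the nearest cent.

Wed: 06:40–14:25 = 7 h 45 min; less 45 min break → 7 h 0 min
Thu: 09:39–19:13 = 9 h 34 min; less 45 min break → 8 h 49 min
Fri: 05:41–17:31 = 11 h 50 min; less 45 min break → 11 h 5 min
Sat: 07:34–14:37 = 7 h 3 min; less 45 min break → 6 h 18 min
Sun: 11:08–21:27 = 10 h 19 min; less 45 min break → 9 h 34 min
Total worked: 42 h 46 min = 2566 min.
Regular 42 h 46 min = 2566 min at €18.00/h; overtime 0 h 0 min = 0 min at €27.00/h.
Pay = (2566 × €18.00 + 0 × €27.00) ÷ 60 = €769.80.

€769.80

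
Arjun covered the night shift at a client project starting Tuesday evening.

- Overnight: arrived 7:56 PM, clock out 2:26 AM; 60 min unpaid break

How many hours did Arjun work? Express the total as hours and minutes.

Overnight: 7:56 PM → midnight = 4 h 4 min; midnight → 2:26 AM = 2 h 26 min; span 6 h 30 min; less 60 min break → 5 h 30 min

5 h 30 min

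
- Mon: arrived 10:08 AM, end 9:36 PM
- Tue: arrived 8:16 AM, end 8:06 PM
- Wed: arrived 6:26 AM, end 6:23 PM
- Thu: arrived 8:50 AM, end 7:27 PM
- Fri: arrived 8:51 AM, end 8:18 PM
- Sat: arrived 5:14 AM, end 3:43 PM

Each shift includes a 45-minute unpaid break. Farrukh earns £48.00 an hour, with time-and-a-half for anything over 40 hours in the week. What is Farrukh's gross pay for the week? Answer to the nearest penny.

£3597.60

Mon: 10:08 AM–9:36 PM = 11 h 28 min; less 45 min break → 10 h 43 min
Tue: 8:16 AM–8:06 PM = 11 h 50 min; less 45 min break → 11 h 5 min
Wed: 6:26 AM–6:23 PM = 11 h 57 min; less 45 min break → 11 h 12 min
Thu: 8:50 AM–7:27 PM = 10 h 37 min; less 45 min break → 9 h 52 min
Fri: 8:51 AM–8:18 PM = 11 h 27 min; less 45 min break → 10 h 42 min
Sat: 5:14 AM–3:43 PM = 10 h 29 min; less 45 min break → 9 h 44 min
Total worked: 63 h 18 min = 3798 min.
Regular 40 h 0 min = 2400 min at £48.00/h; overtime 23 h 18 min = 1398 min at £72.00/h.
Pay = (2400 × £48.00 + 1398 × £72.00) ÷ 60 = £3597.60.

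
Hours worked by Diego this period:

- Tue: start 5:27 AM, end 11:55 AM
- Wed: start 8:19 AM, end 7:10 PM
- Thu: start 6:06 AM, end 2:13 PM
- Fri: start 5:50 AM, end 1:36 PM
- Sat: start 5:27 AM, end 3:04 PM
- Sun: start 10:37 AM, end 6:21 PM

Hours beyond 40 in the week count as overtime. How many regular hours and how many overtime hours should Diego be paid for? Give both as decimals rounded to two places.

Tue: 5:27 AM–11:55 AM = 6 h 28 min
Wed: 8:19 AM–7:10 PM = 10 h 51 min
Thu: 6:06 AM–2:13 PM = 8 h 7 min
Fri: 5:50 AM–1:36 PM = 7 h 46 min
Sat: 5:27 AM–3:04 PM = 9 h 37 min
Sun: 10:37 AM–6:21 PM = 7 h 44 min
Total worked: 50 h 33 min = 50.55 h.
Threshold 40 h → overtime 10 h 33 min, regular 40 h 0 min.

Regular 40.00 hours, overtime 10.55 hours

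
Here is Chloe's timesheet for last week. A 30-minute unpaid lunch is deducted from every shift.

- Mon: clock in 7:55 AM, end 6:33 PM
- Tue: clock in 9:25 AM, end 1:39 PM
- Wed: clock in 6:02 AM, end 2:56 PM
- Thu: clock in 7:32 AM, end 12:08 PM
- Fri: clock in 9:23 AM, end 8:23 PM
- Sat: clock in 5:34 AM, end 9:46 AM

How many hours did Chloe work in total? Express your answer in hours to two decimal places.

Mon: 7:55 AM–6:33 PM = 10 h 38 min; less 30 min break → 10 h 8 min
Tue: 9:25 AM–1:39 PM = 4 h 14 min; less 30 min break → 3 h 44 min
Wed: 6:02 AM–2:56 PM = 8 h 54 min; less 30 min break → 8 h 24 min
Thu: 7:32 AM–12:08 PM = 4 h 36 min; less 30 min break → 4 h 6 min
Fri: 9:23 AM–8:23 PM = 11 h 0 min; less 30 min break → 10 h 30 min
Sat: 5:34 AM–9:46 AM = 4 h 12 min; less 30 min break → 3 h 42 min
Total: 10 h 8 min + 3 h 44 min + 8 h 24 min + 4 h 6 min + 10 h 30 min + 3 h 42 min = 40 h 34 min.

40.57 hours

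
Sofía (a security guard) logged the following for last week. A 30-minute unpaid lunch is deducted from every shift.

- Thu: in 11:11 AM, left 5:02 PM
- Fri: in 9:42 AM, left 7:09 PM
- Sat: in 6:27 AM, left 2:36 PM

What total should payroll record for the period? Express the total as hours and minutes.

Thu: 11:11 AM–5:02 PM = 5 h 51 min; less 30 min break → 5 h 21 min
Fri: 9:42 AM–7:09 PM = 9 h 27 min; less 30 min break → 8 h 57 min
Sat: 6:27 AM–2:36 PM = 8 h 9 min; less 30 min break → 7 h 39 min
Total: 5 h 21 min + 8 h 57 min + 7 h 39 min = 21 h 57 min.

21 h 57 min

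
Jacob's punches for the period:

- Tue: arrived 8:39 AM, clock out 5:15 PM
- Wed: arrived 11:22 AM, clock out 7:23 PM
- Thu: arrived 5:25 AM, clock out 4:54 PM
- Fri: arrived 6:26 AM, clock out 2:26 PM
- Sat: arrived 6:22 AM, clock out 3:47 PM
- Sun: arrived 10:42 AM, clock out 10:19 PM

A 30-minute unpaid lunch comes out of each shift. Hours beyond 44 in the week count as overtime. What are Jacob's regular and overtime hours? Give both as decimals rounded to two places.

Tue: 8:39 AM–5:15 PM = 8 h 36 min; less 30 min break → 8 h 6 min
Wed: 11:22 AM–7:23 PM = 8 h 1 min; less 30 min break → 7 h 31 min
Thu: 5:25 AM–4:54 PM = 11 h 29 min; less 30 min break → 10 h 59 min
Fri: 6:26 AM–2:26 PM = 8 h 0 min; less 30 min break → 7 h 30 min
Sat: 6:22 AM–3:47 PM = 9 h 25 min; less 30 min break → 8 h 55 min
Sun: 10:42 AM–10:19 PM = 11 h 37 min; less 30 min break → 11 h 7 min
Total worked: 54 h 8 min = 54.13 h.
Threshold 44 h → overtime 10 h 8 min, regular 44 h 0 min.

Regular 44.00 hours, overtime 10.13 hours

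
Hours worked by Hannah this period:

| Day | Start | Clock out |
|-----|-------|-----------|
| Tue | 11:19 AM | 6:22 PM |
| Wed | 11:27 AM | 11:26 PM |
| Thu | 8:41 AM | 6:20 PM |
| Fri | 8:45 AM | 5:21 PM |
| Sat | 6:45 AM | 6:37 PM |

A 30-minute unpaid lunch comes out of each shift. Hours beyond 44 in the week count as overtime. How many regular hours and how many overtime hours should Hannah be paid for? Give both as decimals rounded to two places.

Regular 44.00 hours, overtime 2.65 hours

Tue: 11:19 AM–6:22 PM = 7 h 3 min; less 30 min break → 6 h 33 min
Wed: 11:27 AM–11:26 PM = 11 h 59 min; less 30 min break → 11 h 29 min
Thu: 8:41 AM–6:20 PM = 9 h 39 min; less 30 min break → 9 h 9 min
Fri: 8:45 AM–5:21 PM = 8 h 36 min; less 30 min break → 8 h 6 min
Sat: 6:45 AM–6:37 PM = 11 h 52 min; less 30 min break → 11 h 22 min
Total worked: 46 h 39 min = 46.65 h.
Threshold 44 h → overtime 2 h 39 min, regular 44 h 0 min.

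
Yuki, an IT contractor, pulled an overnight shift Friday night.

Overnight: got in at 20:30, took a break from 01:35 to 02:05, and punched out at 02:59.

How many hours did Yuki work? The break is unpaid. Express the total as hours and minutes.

5 h 59 min

Overnight: 20:30 → midnight = 3 h 30 min; midnight → 02:59 = 2 h 59 min; span 6 h 29 min; less 30 min break → 5 h 59 min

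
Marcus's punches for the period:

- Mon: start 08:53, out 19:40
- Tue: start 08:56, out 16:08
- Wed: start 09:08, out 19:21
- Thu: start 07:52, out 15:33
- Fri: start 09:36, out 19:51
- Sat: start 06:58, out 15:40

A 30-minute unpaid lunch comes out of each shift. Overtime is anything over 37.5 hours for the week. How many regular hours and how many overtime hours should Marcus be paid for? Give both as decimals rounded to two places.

Regular 37.50 hours, overtime 14.33 hours

Mon: 08:53–19:40 = 10 h 47 min; less 30 min break → 10 h 17 min
Tue: 08:56–16:08 = 7 h 12 min; less 30 min break → 6 h 42 min
Wed: 09:08–19:21 = 10 h 13 min; less 30 min break → 9 h 43 min
Thu: 07:52–15:33 = 7 h 41 min; less 30 min break → 7 h 11 min
Fri: 09:36–19:51 = 10 h 15 min; less 30 min break → 9 h 45 min
Sat: 06:58–15:40 = 8 h 42 min; less 30 min break → 8 h 12 min
Total worked: 51 h 50 min = 51.83 h.
Threshold 37.5 h → overtime 14 h 20 min, regular 37 h 30 min.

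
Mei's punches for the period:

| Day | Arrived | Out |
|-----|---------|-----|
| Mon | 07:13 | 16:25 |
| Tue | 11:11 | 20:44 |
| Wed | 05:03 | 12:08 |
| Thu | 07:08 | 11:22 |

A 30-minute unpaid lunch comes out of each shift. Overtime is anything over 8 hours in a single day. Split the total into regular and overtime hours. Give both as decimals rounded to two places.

Mon: 07:13–16:25 = 9 h 12 min; less 30 min break → 8 h 42 min
Tue: 11:11–20:44 = 9 h 33 min; less 30 min break → 9 h 3 min
Wed: 05:03–12:08 = 7 h 5 min; less 30 min break → 6 h 35 min
Thu: 07:08–11:22 = 4 h 14 min; less 30 min break → 3 h 44 min
Mon reg 8 h 0 min / OT 0 h 42 min; Tue reg 8 h 0 min / OT 1 h 3 min; Wed reg 6 h 35 min / OT 0 h 0 min; Thu reg 3 h 44 min / OT 0 h 0 min.
Totals: regular 26 h 19 min, overtime 1 h 45 min.

Regular 26.32 hours, overtime 1.75 hours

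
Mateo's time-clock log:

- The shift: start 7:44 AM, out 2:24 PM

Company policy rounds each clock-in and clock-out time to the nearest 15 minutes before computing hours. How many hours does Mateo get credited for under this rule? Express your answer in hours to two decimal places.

6.75 hours

The shift: in 7:44 AM→7:45 AM, out 2:24 PM→2:30 PM; 6 h 45 min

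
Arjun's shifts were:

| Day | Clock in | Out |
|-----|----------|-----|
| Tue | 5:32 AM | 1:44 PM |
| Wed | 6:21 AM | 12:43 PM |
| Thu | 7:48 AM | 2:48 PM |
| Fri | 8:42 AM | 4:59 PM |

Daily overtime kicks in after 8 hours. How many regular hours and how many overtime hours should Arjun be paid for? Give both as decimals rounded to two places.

Regular 29.37 hours, overtime 0.48 hours

Tue: 5:32 AM–1:44 PM = 8 h 12 min
Wed: 6:21 AM–12:43 PM = 6 h 22 min
Thu: 7:48 AM–2:48 PM = 7 h 0 min
Fri: 8:42 AM–4:59 PM = 8 h 17 min
Tue reg 8 h 0 min / OT 0 h 12 min; Wed reg 6 h 22 min / OT 0 h 0 min; Thu reg 7 h 0 min / OT 0 h 0 min; Fri reg 8 h 0 min / OT 0 h 17 min.
Totals: regular 29 h 22 min, overtime 0 h 29 min.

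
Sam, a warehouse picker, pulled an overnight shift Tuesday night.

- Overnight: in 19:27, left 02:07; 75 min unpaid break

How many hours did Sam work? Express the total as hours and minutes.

Overnight: 19:27 → midnight = 4 h 33 min; midnight → 02:07 = 2 h 7 min; span 6 h 40 min; less 75 min break → 5 h 25 min

5 h 25 min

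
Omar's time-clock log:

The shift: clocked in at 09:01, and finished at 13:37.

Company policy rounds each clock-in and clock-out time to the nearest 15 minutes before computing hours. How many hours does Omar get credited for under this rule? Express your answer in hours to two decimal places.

4.50 hours

The shift: in 09:01→09:00, out 13:37→13:30; 4 h 30 min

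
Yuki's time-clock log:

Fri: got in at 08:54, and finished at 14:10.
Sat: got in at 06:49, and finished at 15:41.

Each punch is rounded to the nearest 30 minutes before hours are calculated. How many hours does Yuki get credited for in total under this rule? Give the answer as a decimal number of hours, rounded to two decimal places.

Fri: in 08:54→09:00, out 14:10→14:00; 5 h 0 min
Sat: in 06:49→07:00, out 15:41→15:30; 8 h 30 min
Total credited: 13 h 30 min.

13.50 hours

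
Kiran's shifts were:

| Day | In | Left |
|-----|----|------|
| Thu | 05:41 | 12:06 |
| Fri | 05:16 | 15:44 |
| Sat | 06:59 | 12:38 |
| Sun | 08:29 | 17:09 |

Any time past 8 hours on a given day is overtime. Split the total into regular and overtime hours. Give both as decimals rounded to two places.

Regular 28.07 hours, overtime 3.13 hours

Thu: 05:41–12:06 = 6 h 25 min
Fri: 05:16–15:44 = 10 h 28 min
Sat: 06:59–12:38 = 5 h 39 min
Sun: 08:29–17:09 = 8 h 40 min
Thu reg 6 h 25 min / OT 0 h 0 min; Fri reg 8 h 0 min / OT 2 h 28 min; Sat reg 5 h 39 min / OT 0 h 0 min; Sun reg 8 h 0 min / OT 0 h 40 min.
Totals: regular 28 h 4 min, overtime 3 h 8 min.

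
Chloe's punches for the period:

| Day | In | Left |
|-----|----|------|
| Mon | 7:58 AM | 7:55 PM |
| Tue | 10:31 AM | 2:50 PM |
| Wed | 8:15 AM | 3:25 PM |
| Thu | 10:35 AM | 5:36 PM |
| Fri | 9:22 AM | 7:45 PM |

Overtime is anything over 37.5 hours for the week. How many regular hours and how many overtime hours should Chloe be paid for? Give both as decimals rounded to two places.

Mon: 7:58 AM–7:55 PM = 11 h 57 min
Tue: 10:31 AM–2:50 PM = 4 h 19 min
Wed: 8:15 AM–3:25 PM = 7 h 10 min
Thu: 10:35 AM–5:36 PM = 7 h 1 min
Fri: 9:22 AM–7:45 PM = 10 h 23 min
Total worked: 40 h 50 min = 40.83 h.
Threshold 37.5 h → overtime 3 h 20 min, regular 37 h 30 min.

Regular 37.50 hours, overtime 3.33 hours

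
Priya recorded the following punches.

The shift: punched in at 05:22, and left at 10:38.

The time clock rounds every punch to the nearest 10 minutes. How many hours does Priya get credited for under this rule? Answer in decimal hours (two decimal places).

5.33 hours

The shift: in 05:22→05:20, out 10:38→10:40; 5 h 20 min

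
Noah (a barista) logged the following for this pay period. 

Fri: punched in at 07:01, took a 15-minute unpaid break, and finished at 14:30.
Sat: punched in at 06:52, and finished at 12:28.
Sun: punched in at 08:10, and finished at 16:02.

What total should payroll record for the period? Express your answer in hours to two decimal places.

Fri: 07:01–14:30 = 7 h 29 min; less 15 min break → 7 h 14 min
Sat: 06:52–12:28 = 5 h 36 min
Sun: 08:10–16:02 = 7 h 52 min
Total: 7 h 14 min + 5 h 36 min + 7 h 52 min = 20 h 42 min.

20.70 hours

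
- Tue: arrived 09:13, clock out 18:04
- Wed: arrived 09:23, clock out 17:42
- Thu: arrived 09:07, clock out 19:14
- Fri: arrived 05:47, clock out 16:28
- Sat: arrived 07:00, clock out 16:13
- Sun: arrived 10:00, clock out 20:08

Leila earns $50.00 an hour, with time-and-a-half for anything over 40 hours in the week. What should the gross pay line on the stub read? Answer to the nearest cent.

$3298.75

Tue: 09:13–18:04 = 8 h 51 min
Wed: 09:23–17:42 = 8 h 19 min
Thu: 09:07–19:14 = 10 h 7 min
Fri: 05:47–16:28 = 10 h 41 min
Sat: 07:00–16:13 = 9 h 13 min
Sun: 10:00–20:08 = 10 h 8 min
Total worked: 57 h 19 min = 3439 min.
Regular 40 h 0 min = 2400 min at $50.00/h; overtime 17 h 19 min = 1039 min at $75.00/h.
Pay = (2400 × $50.00 + 1039 × $75.00) ÷ 60 = $3298.75.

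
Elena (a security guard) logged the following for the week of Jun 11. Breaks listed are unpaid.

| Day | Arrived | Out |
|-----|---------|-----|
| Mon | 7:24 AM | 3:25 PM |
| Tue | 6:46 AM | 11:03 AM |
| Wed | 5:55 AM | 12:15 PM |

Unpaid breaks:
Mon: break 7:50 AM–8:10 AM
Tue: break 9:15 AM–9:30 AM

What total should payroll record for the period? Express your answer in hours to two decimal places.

Mon: 7:24 AM–3:25 PM = 8 h 1 min; less 20 min break → 7 h 41 min
Tue: 6:46 AM–11:03 AM = 4 h 17 min; less 15 min break → 4 h 2 min
Wed: 5:55 AM–12:15 PM = 6 h 20 min
Total: 7 h 41 min + 4 h 2 min + 6 h 20 min = 18 h 3 min.

18.05 hours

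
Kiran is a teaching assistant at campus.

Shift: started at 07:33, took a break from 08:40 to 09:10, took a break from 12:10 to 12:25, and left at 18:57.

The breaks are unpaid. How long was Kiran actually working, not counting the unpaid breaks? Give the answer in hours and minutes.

Shift: 07:33–18:57 = 11 h 24 min; less 45 min break → 10 h 39 min

10 h 39 min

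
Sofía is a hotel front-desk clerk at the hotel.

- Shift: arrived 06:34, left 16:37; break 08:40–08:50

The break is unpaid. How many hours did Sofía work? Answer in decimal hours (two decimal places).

Shift: 06:34–16:37 = 10 h 3 min; less 10 min break → 9 h 53 min

9.88 hours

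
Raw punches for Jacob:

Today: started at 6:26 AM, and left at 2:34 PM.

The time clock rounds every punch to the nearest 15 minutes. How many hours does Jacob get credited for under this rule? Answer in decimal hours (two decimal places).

Today: in 6:26 AM→6:30 AM, out 2:34 PM→2:30 PM; 8 h 0 min

8.00 hours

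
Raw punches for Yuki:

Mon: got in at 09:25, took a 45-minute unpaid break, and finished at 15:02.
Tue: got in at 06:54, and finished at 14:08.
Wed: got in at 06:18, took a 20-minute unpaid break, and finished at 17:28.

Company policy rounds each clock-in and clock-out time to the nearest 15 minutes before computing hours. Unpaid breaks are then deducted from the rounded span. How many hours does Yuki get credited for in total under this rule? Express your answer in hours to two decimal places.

Mon: in 09:25→09:30, out 15:02→15:00; 5 h 30 min − 45 min = 4 h 45 min
Tue: in 06:54→07:00, out 14:08→14:15; 7 h 15 min
Wed: in 06:18→06:15, out 17:28→17:30; 11 h 15 min − 20 min = 10 h 55 min
Total credited: 22 h 55 min.

22.92 hours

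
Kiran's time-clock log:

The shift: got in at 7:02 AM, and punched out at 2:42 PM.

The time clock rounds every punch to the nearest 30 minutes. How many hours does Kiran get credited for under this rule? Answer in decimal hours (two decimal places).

7.50 hours

The shift: in 7:02 AM→7:00 AM, out 2:42 PM→2:30 PM; 7 h 30 min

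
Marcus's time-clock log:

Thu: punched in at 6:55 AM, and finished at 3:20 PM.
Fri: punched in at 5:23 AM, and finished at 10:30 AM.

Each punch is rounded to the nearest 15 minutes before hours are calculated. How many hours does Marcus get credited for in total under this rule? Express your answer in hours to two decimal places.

13.25 hours

Thu: in 6:55 AM→7:00 AM, out 3:20 PM→3:15 PM; 8 h 15 min
Fri: in 5:23 AM→5:30 AM, out 10:30 AM→10:30 AM; 5 h 0 min
Total credited: 13 h 15 min.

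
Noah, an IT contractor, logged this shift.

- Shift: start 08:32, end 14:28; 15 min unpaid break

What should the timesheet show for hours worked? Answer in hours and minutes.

5 h 41 min

Shift: 08:32–14:28 = 5 h 56 min; less 15 min break → 5 h 41 min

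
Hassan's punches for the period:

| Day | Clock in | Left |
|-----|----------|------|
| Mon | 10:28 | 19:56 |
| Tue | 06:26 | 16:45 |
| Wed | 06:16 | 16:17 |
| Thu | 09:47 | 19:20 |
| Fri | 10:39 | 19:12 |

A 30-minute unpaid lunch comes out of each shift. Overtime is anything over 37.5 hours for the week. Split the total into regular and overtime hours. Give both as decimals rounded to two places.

Mon: 10:28–19:56 = 9 h 28 min; less 30 min break → 8 h 58 min
Tue: 06:26–16:45 = 10 h 19 min; less 30 min break → 9 h 49 min
Wed: 06:16–16:17 = 10 h 1 min; less 30 min break → 9 h 31 min
Thu: 09:47–19:20 = 9 h 33 min; less 30 min break → 9 h 3 min
Fri: 10:39–19:12 = 8 h 33 min; less 30 min break → 8 h 3 min
Total worked: 45 h 24 min = 45.40 h.
Threshold 37.5 h → overtime 7 h 54 min, regular 37 h 30 min.

Regular 37.50 hours, overtime 7.90 hours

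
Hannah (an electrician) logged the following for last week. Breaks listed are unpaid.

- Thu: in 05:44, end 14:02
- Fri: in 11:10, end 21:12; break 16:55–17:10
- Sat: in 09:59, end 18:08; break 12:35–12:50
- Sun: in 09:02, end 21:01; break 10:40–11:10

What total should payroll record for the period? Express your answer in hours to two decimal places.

37.47 hours

Thu: 05:44–14:02 = 8 h 18 min
Fri: 11:10–21:12 = 10 h 2 min; less 15 min break → 9 h 47 min
Sat: 09:59–18:08 = 8 h 9 min; less 15 min break → 7 h 54 min
Sun: 09:02–21:01 = 11 h 59 min; less 30 min break → 11 h 29 min
Total: 8 h 18 min + 9 h 47 min + 7 h 54 min + 11 h 29 min = 37 h 28 min.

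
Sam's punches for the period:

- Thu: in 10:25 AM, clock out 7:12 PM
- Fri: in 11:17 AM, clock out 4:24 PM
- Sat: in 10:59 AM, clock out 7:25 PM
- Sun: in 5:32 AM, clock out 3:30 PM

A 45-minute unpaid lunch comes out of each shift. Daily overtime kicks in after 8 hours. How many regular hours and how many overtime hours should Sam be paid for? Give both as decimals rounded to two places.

Regular 28.05 hours, overtime 1.25 hours

Thu: 10:25 AM–7:12 PM = 8 h 47 min; less 45 min break → 8 h 2 min
Fri: 11:17 AM–4:24 PM = 5 h 7 min; less 45 min break → 4 h 22 min
Sat: 10:59 AM–7:25 PM = 8 h 26 min; less 45 min break → 7 h 41 min
Sun: 5:32 AM–3:30 PM = 9 h 58 min; less 45 min break → 9 h 13 min
Thu reg 8 h 0 min / OT 0 h 2 min; Fri reg 4 h 22 min / OT 0 h 0 min; Sat reg 7 h 41 min / OT 0 h 0 min; Sun reg 8 h 0 min / OT 1 h 13 min.
Totals: regular 28 h 3 min, overtime 1 h 15 min.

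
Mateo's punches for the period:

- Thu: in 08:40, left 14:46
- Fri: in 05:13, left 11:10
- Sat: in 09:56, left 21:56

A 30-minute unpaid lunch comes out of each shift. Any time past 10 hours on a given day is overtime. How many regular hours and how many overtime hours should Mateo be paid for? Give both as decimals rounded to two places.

Thu: 08:40–14:46 = 6 h 6 min; less 30 min break → 5 h 36 min
Fri: 05:13–11:10 = 5 h 57 min; less 30 min break → 5 h 27 min
Sat: 09:56–21:56 = 12 h 0 min; less 30 min break → 11 h 30 min
Thu reg 5 h 36 min / OT 0 h 0 min; Fri reg 5 h 27 min / OT 0 h 0 min; Sat reg 10 h 0 min / OT 1 h 30 min.
Totals: regular 21 h 3 min, overtime 1 h 30 min.

Regular 21.05 hours, overtime 1.50 hours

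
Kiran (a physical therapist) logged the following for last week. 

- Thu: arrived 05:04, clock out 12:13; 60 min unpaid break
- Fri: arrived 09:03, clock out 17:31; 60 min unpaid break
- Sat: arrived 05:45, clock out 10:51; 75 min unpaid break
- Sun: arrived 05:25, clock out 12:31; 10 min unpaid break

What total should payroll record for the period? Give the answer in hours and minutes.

24 h 24 min

Thu: 05:04–12:13 = 7 h 9 min; less 60 min break → 6 h 9 min
Fri: 09:03–17:31 = 8 h 28 min; less 60 min break → 7 h 28 min
Sat: 05:45–10:51 = 5 h 6 min; less 75 min break → 3 h 51 min
Sun: 05:25–12:31 = 7 h 6 min; less 10 min break → 6 h 56 min
Total: 6 h 9 min + 7 h 28 min + 3 h 51 min + 6 h 56 min = 24 h 24 min.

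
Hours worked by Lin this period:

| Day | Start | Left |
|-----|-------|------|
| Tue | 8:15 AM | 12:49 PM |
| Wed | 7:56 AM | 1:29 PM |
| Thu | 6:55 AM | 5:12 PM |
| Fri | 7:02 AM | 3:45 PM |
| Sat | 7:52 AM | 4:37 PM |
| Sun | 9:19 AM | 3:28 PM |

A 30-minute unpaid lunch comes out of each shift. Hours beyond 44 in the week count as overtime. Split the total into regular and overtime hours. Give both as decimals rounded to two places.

Tue: 8:15 AM–12:49 PM = 4 h 34 min; less 30 min break → 4 h 4 min
Wed: 7:56 AM–1:29 PM = 5 h 33 min; less 30 min break → 5 h 3 min
Thu: 6:55 AM–5:12 PM = 10 h 17 min; less 30 min break → 9 h 47 min
Fri: 7:02 AM–3:45 PM = 8 h 43 min; less 30 min break → 8 h 13 min
Sat: 7:52 AM–4:37 PM = 8 h 45 min; less 30 min break → 8 h 15 min
Sun: 9:19 AM–3:28 PM = 6 h 9 min; less 30 min break → 5 h 39 min
Total worked: 41 h 1 min = 41.02 h.
Threshold 44 h → overtime 0 h 0 min, regular 41 h 1 min.

Regular 41.02 hours, overtime 0.00 hours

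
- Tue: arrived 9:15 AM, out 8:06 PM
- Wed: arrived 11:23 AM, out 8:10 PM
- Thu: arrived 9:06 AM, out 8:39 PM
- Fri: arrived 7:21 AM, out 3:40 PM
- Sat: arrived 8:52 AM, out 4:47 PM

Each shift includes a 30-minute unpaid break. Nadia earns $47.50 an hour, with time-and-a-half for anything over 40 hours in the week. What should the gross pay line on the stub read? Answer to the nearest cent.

$2250.31

Tue: 9:15 AM–8:06 PM = 10 h 51 min; less 30 min break → 10 h 21 min
Wed: 11:23 AM–8:10 PM = 8 h 47 min; less 30 min break → 8 h 17 min
Thu: 9:06 AM–8:39 PM = 11 h 33 min; less 30 min break → 11 h 3 min
Fri: 7:21 AM–3:40 PM = 8 h 19 min; less 30 min break → 7 h 49 min
Sat: 8:52 AM–4:47 PM = 7 h 55 min; less 30 min break → 7 h 25 min
Total worked: 44 h 55 min = 2695 min.
Regular 40 h 0 min = 2400 min at $47.50/h; overtime 4 h 55 min = 295 min at $71.25/h.
Pay = (2400 × $47.50 + 295 × $71.25) ÷ 60 = $2250.31.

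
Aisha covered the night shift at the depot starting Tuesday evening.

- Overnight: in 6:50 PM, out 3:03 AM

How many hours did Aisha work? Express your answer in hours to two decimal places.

8.22 hours

Overnight: 6:50 PM → midnight = 5 h 10 min; midnight → 3:03 AM = 3 h 3 min; span 8 h 13 min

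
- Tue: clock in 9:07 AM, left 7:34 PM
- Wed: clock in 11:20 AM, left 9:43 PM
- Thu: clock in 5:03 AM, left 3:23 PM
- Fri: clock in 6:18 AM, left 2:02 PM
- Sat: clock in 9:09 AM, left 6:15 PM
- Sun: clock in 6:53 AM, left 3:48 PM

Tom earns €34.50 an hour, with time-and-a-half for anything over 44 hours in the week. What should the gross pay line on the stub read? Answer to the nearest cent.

€2186.44

Tue: 9:07 AM–7:34 PM = 10 h 27 min
Wed: 11:20 AM–9:43 PM = 10 h 23 min
Thu: 5:03 AM–3:23 PM = 10 h 20 min
Fri: 6:18 AM–2:02 PM = 7 h 44 min
Sat: 9:09 AM–6:15 PM = 9 h 6 min
Sun: 6:53 AM–3:48 PM = 8 h 55 min
Total worked: 56 h 55 min = 3415 min.
Regular 44 h 0 min = 2640 min at €34.50/h; overtime 12 h 55 min = 775 min at €51.75/h.
Pay = (2640 × €34.50 + 775 × €51.75) ÷ 60 = €2186.44.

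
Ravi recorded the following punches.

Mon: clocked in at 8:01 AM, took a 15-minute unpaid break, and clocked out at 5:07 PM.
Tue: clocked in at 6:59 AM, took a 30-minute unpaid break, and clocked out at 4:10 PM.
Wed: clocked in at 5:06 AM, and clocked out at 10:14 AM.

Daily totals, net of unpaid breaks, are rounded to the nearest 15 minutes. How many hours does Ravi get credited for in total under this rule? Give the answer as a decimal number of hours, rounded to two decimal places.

22.75 hours

Mon: 8:01 AM–5:07 PM = 9 h 6 min − 15 min = 8 h 51 min → rounds to 8 h 45 min
Tue: 6:59 AM–4:10 PM = 9 h 11 min − 30 min = 8 h 41 min → rounds to 8 h 45 min
Wed: 5:06 AM–10:14 AM = 5 h 8 min → rounds to 5 h 15 min
Total credited: 22 h 45 min.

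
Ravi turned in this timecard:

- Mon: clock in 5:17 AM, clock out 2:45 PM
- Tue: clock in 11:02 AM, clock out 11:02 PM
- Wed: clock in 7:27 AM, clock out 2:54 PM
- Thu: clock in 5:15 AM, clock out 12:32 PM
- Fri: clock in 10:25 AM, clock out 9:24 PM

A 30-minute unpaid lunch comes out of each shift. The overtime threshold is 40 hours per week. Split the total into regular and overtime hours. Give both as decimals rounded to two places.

Regular 40.00 hours, overtime 4.68 hours

Mon: 5:17 AM–2:45 PM = 9 h 28 min; less 30 min break → 8 h 58 min
Tue: 11:02 AM–11:02 PM = 12 h 0 min; less 30 min break → 11 h 30 min
Wed: 7:27 AM–2:54 PM = 7 h 27 min; less 30 min break → 6 h 57 min
Thu: 5:15 AM–12:32 PM = 7 h 17 min; less 30 min break → 6 h 47 min
Fri: 10:25 AM–9:24 PM = 10 h 59 min; less 30 min break → 10 h 29 min
Total worked: 44 h 41 min = 44.68 h.
Threshold 40 h → overtime 4 h 41 min, regular 40 h 0 min.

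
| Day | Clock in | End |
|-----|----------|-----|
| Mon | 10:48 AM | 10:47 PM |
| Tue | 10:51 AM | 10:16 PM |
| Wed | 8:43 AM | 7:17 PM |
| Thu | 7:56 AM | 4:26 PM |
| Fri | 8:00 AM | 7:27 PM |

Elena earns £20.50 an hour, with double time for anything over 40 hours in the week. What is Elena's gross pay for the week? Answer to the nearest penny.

£1390.58

Mon: 10:48 AM–10:47 PM = 11 h 59 min
Tue: 10:51 AM–10:16 PM = 11 h 25 min
Wed: 8:43 AM–7:17 PM = 10 h 34 min
Thu: 7:56 AM–4:26 PM = 8 h 30 min
Fri: 8:00 AM–7:27 PM = 11 h 27 min
Total worked: 53 h 55 min = 3235 min.
Regular 40 h 0 min = 2400 min at £20.50/h; overtime 13 h 55 min = 835 min at £41.00/h.
Pay = (2400 × £20.50 + 835 × £41.00) ÷ 60 = £1390.58.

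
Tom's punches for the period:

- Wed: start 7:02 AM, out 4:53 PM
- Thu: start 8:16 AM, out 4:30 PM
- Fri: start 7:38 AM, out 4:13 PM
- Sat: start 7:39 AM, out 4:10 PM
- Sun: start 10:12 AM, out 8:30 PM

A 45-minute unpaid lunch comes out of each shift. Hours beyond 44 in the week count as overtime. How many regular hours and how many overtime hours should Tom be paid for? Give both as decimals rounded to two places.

Wed: 7:02 AM–4:53 PM = 9 h 51 min; less 45 min break → 9 h 6 min
Thu: 8:16 AM–4:30 PM = 8 h 14 min; less 45 min break → 7 h 29 min
Fri: 7:38 AM–4:13 PM = 8 h 35 min; less 45 min break → 7 h 50 min
Sat: 7:39 AM–4:10 PM = 8 h 31 min; less 45 min break → 7 h 46 min
Sun: 10:12 AM–8:30 PM = 10 h 18 min; less 45 min break → 9 h 33 min
Total worked: 41 h 44 min = 41.73 h.
Threshold 44 h → overtime 0 h 0 min, regular 41 h 44 min.

Regular 41.73 hours, overtime 0.00 hours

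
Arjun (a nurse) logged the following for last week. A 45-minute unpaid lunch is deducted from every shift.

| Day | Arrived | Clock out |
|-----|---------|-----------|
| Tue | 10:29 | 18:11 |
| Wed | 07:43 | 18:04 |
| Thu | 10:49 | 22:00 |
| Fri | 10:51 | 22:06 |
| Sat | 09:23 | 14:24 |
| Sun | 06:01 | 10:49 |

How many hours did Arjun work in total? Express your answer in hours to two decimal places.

Tue: 10:29–18:11 = 7 h 42 min; less 45 min break → 6 h 57 min
Wed: 07:43–18:04 = 10 h 21 min; less 45 min break → 9 h 36 min
Thu: 10:49–22:00 = 11 h 11 min; less 45 min break → 10 h 26 min
Fri: 10:51–22:06 = 11 h 15 min; less 45 min break → 10 h 30 min
Sat: 09:23–14:24 = 5 h 1 min; less 45 min break → 4 h 16 min
Sun: 06:01–10:49 = 4 h 48 min; less 45 min break → 4 h 3 min
Total: 6 h 57 min + 9 h 36 min + 10 h 26 min + 10 h 30 min + 4 h 16 min + 4 h 3 min = 45 h 48 min.

45.80 hours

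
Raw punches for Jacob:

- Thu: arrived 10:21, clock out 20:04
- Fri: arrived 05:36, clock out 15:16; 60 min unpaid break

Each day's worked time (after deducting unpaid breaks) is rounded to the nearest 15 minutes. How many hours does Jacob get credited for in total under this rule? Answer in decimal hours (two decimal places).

18.50 hours

Thu: 10:21–20:04 = 9 h 43 min → rounds to 9 h 45 min
Fri: 05:36–15:16 = 9 h 40 min − 60 min = 8 h 40 min → rounds to 8 h 45 min
Total credited: 18 h 30 min.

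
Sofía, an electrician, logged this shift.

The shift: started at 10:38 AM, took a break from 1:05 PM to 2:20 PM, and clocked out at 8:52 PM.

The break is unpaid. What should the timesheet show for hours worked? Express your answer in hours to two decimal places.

8.98 hours

The shift: 10:38 AM–8:52 PM = 10 h 14 min; less 75 min break → 8 h 59 min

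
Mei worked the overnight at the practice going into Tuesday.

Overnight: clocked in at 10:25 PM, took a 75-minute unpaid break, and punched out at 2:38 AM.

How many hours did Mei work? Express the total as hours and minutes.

Overnight: 10:25 PM → midnight = 1 h 35 min; midnight → 2:38 AM = 2 h 38 min; span 4 h 13 min; less 75 min break → 2 h 58 min

2 h 58 min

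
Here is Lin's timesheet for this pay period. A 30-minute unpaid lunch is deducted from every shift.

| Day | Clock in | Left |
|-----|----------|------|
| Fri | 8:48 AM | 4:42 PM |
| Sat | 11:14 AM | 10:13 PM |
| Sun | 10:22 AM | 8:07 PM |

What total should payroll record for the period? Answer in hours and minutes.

Fri: 8:48 AM–4:42 PM = 7 h 54 min; less 30 min break → 7 h 24 min
Sat: 11:14 AM–10:13 PM = 10 h 59 min; less 30 min break → 10 h 29 min
Sun: 10:22 AM–8:07 PM = 9 h 45 min; less 30 min break → 9 h 15 min
Total: 7 h 24 min + 10 h 29 min + 9 h 15 min = 27 h 8 min.

27 h 8 min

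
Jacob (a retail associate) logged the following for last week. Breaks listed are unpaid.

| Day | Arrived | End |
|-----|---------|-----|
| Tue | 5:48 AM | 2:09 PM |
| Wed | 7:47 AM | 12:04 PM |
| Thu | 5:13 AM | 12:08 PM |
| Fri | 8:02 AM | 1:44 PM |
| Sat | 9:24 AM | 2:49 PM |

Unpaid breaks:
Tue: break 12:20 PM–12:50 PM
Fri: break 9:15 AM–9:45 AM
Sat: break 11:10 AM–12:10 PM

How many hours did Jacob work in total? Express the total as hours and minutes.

Tue: 5:48 AM–2:09 PM = 8 h 21 min; less 30 min break → 7 h 51 min
Wed: 7:47 AM–12:04 PM = 4 h 17 min
Thu: 5:13 AM–12:08 PM = 6 h 55 min
Fri: 8:02 AM–1:44 PM = 5 h 42 min; less 30 min break → 5 h 12 min
Sat: 9:24 AM–2:49 PM = 5 h 25 min; less 60 min break → 4 h 25 min
Total: 7 h 51 min + 4 h 17 min + 6 h 55 min + 5 h 12 min + 4 h 25 min = 28 h 40 min.

28 h 40 min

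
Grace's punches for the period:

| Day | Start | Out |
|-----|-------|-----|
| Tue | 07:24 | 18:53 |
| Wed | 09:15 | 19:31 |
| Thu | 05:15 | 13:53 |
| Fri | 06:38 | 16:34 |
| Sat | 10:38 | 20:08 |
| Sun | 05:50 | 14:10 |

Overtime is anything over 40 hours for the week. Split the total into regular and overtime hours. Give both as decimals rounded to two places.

Tue: 07:24–18:53 = 11 h 29 min
Wed: 09:15–19:31 = 10 h 16 min
Thu: 05:15–13:53 = 8 h 38 min
Fri: 06:38–16:34 = 9 h 56 min
Sat: 10:38–20:08 = 9 h 30 min
Sun: 05:50–14:10 = 8 h 20 min
Total worked: 58 h 9 min = 58.15 h.
Threshold 40 h → overtime 18 h 9 min, regular 40 h 0 min.

Regular 40.00 hours, overtime 18.15 hours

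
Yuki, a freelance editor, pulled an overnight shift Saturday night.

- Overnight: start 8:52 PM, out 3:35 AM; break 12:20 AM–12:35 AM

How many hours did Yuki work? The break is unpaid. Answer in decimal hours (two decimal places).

6.47 hours

Overnight: 8:52 PM → midnight = 3 h 8 min; midnight → 3:35 AM = 3 h 35 min; span 6 h 43 min; less 15 min break → 6 h 28 min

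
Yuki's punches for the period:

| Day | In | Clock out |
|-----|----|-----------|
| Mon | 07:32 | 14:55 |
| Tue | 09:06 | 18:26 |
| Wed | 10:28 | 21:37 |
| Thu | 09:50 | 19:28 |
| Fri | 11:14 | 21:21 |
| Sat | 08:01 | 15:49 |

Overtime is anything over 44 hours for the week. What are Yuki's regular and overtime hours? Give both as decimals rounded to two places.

Mon: 07:32–14:55 = 7 h 23 min
Tue: 09:06–18:26 = 9 h 20 min
Wed: 10:28–21:37 = 11 h 9 min
Thu: 09:50–19:28 = 9 h 38 min
Fri: 11:14–21:21 = 10 h 7 min
Sat: 08:01–15:49 = 7 h 48 min
Total worked: 55 h 25 min = 55.42 h.
Threshold 44 h → overtime 11 h 25 min, regular 44 h 0 min.

Regular 44.00 hours, overtime 11.42 hours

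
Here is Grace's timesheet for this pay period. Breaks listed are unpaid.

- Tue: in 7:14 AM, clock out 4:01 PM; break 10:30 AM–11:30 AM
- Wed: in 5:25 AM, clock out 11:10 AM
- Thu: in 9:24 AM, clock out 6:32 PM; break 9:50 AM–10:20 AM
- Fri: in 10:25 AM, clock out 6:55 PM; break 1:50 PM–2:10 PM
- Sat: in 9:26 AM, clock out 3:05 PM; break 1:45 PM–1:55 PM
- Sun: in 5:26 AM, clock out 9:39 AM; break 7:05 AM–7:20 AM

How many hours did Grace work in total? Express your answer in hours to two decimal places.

39.78 hours

Tue: 7:14 AM–4:01 PM = 8 h 47 min; less 60 min break → 7 h 47 min
Wed: 5:25 AM–11:10 AM = 5 h 45 min
Thu: 9:24 AM–6:32 PM = 9 h 8 min; less 30 min break → 8 h 38 min
Fri: 10:25 AM–6:55 PM = 8 h 30 min; less 20 min break → 8 h 10 min
Sat: 9:26 AM–3:05 PM = 5 h 39 min; less 10 min break → 5 h 29 min
Sun: 5:26 AM–9:39 AM = 4 h 13 min; less 15 min break → 3 h 58 min
Total: 7 h 47 min + 5 h 45 min + 8 h 38 min + 8 h 10 min + 5 h 29 min + 3 h 58 min = 39 h 47 min.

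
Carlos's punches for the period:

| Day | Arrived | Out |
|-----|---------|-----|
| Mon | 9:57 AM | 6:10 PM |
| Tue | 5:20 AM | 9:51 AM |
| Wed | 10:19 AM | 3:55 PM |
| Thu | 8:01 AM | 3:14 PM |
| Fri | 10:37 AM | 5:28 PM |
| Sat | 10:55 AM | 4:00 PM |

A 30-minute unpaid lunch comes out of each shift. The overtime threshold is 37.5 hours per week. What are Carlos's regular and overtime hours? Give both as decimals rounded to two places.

Regular 34.48 hours, overtime 0.00 hours

Mon: 9:57 AM–6:10 PM = 8 h 13 min; less 30 min break → 7 h 43 min
Tue: 5:20 AM–9:51 AM = 4 h 31 min; less 30 min break → 4 h 1 min
Wed: 10:19 AM–3:55 PM = 5 h 36 min; less 30 min break → 5 h 6 min
Thu: 8:01 AM–3:14 PM = 7 h 13 min; less 30 min break → 6 h 43 min
Fri: 10:37 AM–5:28 PM = 6 h 51 min; less 30 min break → 6 h 21 min
Sat: 10:55 AM–4:00 PM = 5 h 5 min; less 30 min break → 4 h 35 min
Total worked: 34 h 29 min = 34.48 h.
Threshold 37.5 h → overtime 0 h 0 min, regular 34 h 29 min.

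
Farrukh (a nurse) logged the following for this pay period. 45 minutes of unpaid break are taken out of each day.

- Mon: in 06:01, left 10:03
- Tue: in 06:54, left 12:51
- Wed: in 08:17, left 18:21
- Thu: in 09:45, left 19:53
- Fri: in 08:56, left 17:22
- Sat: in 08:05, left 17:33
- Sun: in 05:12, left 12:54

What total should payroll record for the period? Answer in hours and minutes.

Mon: 06:01–10:03 = 4 h 2 min; less 45 min break → 3 h 17 min
Tue: 06:54–12:51 = 5 h 57 min; less 45 min break → 5 h 12 min
Wed: 08:17–18:21 = 10 h 4 min; less 45 min break → 9 h 19 min
Thu: 09:45–19:53 = 10 h 8 min; less 45 min break → 9 h 23 min
Fri: 08:56–17:22 = 8 h 26 min; less 45 min break → 7 h 41 min
Sat: 08:05–17:33 = 9 h 28 min; less 45 min break → 8 h 43 min
Sun: 05:12–12:54 = 7 h 42 min; less 45 min break → 6 h 57 min
Total: 3 h 17 min + 5 h 12 min + 9 h 19 min + 9 h 23 min + 7 h 41 min + 8 h 43 min + 6 h 57 min = 50 h 32 min.

50 h 32 min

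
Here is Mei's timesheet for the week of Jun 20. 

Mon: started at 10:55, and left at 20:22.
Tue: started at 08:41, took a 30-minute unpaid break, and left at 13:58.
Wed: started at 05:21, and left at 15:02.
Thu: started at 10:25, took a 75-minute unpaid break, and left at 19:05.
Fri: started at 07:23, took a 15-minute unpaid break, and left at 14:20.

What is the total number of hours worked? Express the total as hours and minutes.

38 h 2 min

Mon: 10:55–20:22 = 9 h 27 min
Tue: 08:41–13:58 = 5 h 17 min; less 30 min break → 4 h 47 min
Wed: 05:21–15:02 = 9 h 41 min
Thu: 10:25–19:05 = 8 h 40 min; less 75 min break → 7 h 25 min
Fri: 07:23–14:20 = 6 h 57 min; less 15 min break → 6 h 42 min
Total: 9 h 27 min + 4 h 47 min + 9 h 41 min + 7 h 25 min + 6 h 42 min = 38 h 2 min.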